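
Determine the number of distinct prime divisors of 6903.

6903 = 3^2 · 767
767 = 13 · 59
6903 = 3^2 · 13 · 59, which has 3 distinct prime factors.

3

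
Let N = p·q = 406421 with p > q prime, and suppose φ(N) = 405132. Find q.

547

φ(n) = (p−1)(q−1) = n − (p+q) + 1, so p + q = 406421 − 405132 + 1 = 1290.
p and q are the roots of t² − 1290t + 406421 = 0.
Discriminant: 1290² − 4·406421 = 1664100 − 1625684 = 38416; √38416 = 196.
q = (1290 − 196)/2 = 547, p = (1290 + 196)/2 = 743.
Check: 547 · 743 = 406421.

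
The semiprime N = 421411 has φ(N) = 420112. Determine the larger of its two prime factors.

φ(n) = (p−1)(q−1) = n − (p+q) + 1, so p + q = 421411 − 420112 + 1 = 1300.
p and q are the roots of t² − 1300t + 421411 = 0.
Discriminant: 1300² − 4·421411 = 1690000 − 1685644 = 4356; √4356 = 66.
q = (1300 − 66)/2 = 617, p = (1300 + 66)/2 = 683.
Check: 617 · 683 = 421411.

683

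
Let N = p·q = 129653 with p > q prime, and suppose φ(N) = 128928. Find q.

φ(n) = (p−1)(q−1) = n − (p+q) + 1, so p + q = 129653 − 128928 + 1 = 726.
p and q are the roots of t² − 726t + 129653 = 0.
Discriminant: 726² − 4·129653 = 527076 − 518612 = 8464; √8464 = 92.
q = (726 − 92)/2 = 317, p = (726 + 92)/2 = 409.
Check: 317 · 409 = 129653.

317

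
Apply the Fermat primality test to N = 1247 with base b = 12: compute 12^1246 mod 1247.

608

12^1 ≡ 12 (mod 1247)
12^2 ≡ 12^2 = 144 ≡ 144 (mod 1247)
12^4 ≡ 144^2 = 20736 ≡ 784 (mod 1247)
12^8 ≡ 784^2 = 614656 ≡ 1132 (mod 1247)
12^16 ≡ 1132^2 = 1281424 ≡ 755 (mod 1247)
12^32 ≡ 755^2 = 570025 ≡ 146 (mod 1247)
12^64 ≡ 146^2 = 21316 ≡ 117 (mod 1247)
12^128 ≡ 117^2 = 13689 ≡ 1219 (mod 1247)
12^256 ≡ 1219^2 = 1485961 ≡ 784 (mod 1247)
12^512 ≡ 784^2 = 614656 ≡ 1132 (mod 1247)
12^1024 ≡ 1132^2 = 1281424 ≡ 755 (mod 1247)
1246 = 1024 + 128 + 64 + 16 + 8 + 4 + 2 in binary powers of 2.
So 12^1246 ≡ 755 · 1219 · 117 · 755 · 1132 · 784 · 144 ≡ 608 (mod 1247).
Since 608 ≠ 1, base 12 is a Fermat witness: 1247 is composite.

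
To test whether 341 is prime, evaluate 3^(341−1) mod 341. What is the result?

3^1 ≡ 3 (mod 341)
3^2 ≡ 3^2 = 9 ≡ 9 (mod 341)
3^4 ≡ 9^2 = 81 ≡ 81 (mod 341)
3^8 ≡ 81^2 = 6561 ≡ 82 (mod 341)
3^16 ≡ 82^2 = 6724 ≡ 245 (mod 341)
3^32 ≡ 245^2 = 60025 ≡ 9 (mod 341)
3^64 ≡ 9^2 = 81 ≡ 81 (mod 341)
3^128 ≡ 81^2 = 6561 ≡ 82 (mod 341)
3^256 ≡ 82^2 = 6724 ≡ 245 (mod 341)
340 = 256 + 64 + 16 + 4 in binary powers of 2.
So 3^340 ≡ 245 · 81 · 245 · 81 ≡ 56 (mod 341).
Since 56 ≠ 1, base 3 is a Fermat witness: 341 is composite.

56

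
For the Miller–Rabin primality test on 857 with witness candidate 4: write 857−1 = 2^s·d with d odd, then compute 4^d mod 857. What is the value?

856

857 − 1 = 856 = 2^3 · 107, so d = 107.
4^1 ≡ 4 (mod 857)
4^2 ≡ 4^2 = 16 ≡ 16 (mod 857)
4^4 ≡ 16^2 = 256 ≡ 256 (mod 857)
4^8 ≡ 256^2 = 65536 ≡ 404 (mod 857)
4^16 ≡ 404^2 = 163216 ≡ 386 (mod 857)
4^32 ≡ 386^2 = 148996 ≡ 735 (mod 857)
4^64 ≡ 735^2 = 540225 ≡ 315 (mod 857)
107 = 64 + 32 + 8 + 2 + 1 in binary powers of 2.
So 4^107 ≡ 315 · 735 · 404 · 16 · 4 ≡ 856 (mod 857).
Since 4^d ≡ 856 (mod 857), base 4 does not prove 857 composite.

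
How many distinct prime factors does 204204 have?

204204 = 2^2 · 51051
51051 = 3 · 17017
17017 = 7 · 2431
2431 = 11 · 221
221 = 13 · 17
204204 = 2^2 · 3 · 7 · 11 · 13 · 17, which has 6 distinct prime factors.

6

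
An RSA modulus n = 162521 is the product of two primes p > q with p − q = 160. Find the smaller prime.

331

Since p = q + 160, we have 162521 = q(q + 160), so q² + 160q − 162521 = 0.
Discriminant: 160² + 4·162521 = 25600 + 650084 = 675684; √675684 = 822.
q = (−160 + 822)/2 = 331, and p = q + 160 = 491.
Check: 331 · 491 = 162521.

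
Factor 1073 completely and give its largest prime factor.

1073 = 29 · 37
37 is prime.
So 1073 = 29 · 37; the largest prime factor is 37.

37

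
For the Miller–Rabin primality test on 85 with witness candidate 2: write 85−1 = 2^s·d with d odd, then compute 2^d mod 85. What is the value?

85 − 1 = 84 = 2^2 · 21, so d = 21.
2^1 ≡ 2 (mod 85)
2^2 ≡ 2^2 = 4 ≡ 4 (mod 85)
2^4 ≡ 4^2 = 16 ≡ 16 (mod 85)
2^8 ≡ 16^2 = 256 ≡ 1 (mod 85)
2^16 ≡ 1^2 = 1 ≡ 1 (mod 85)
21 = 16 + 4 + 1 in binary powers of 2.
So 2^21 ≡ 1 · 16 · 2 ≡ 32 (mod 85).
Squaring chain: 32 → 4; never reaches −1, so base 2 is a Miller–Rabin witness that 85 is composite.

32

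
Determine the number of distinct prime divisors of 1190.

4

1190 = 2 · 595
595 = 5 · 119
119 = 7 · 17
1190 = 2 · 5 · 7 · 17, which has 4 distinct prime factors.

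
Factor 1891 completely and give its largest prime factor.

1891 = 31 · 61
61 is prime.
So 1891 = 31 · 61; the largest prime factor is 61.

61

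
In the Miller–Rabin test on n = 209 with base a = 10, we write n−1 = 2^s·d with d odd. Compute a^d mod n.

209 − 1 = 208 = 2^4 · 13, so d = 13.
10^1 ≡ 10 (mod 209)
10^2 ≡ 10^2 = 100 ≡ 100 (mod 209)
10^4 ≡ 100^2 = 10000 ≡ 177 (mod 209)
10^8 ≡ 177^2 = 31329 ≡ 188 (mod 209)
13 = 8 + 4 + 1 in binary powers of 2.
So 10^13 ≡ 188 · 177 · 10 ≡ 32 (mod 209).
Squaring chain: 32 → 188 → 23 → 111; never reaches −1, so base 10 is a Miller–Rabin witness that 209 is composite.

32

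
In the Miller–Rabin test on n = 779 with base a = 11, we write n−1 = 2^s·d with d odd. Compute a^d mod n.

779 − 1 = 778 = 2^1 · 389, so d = 389.
11^1 ≡ 11 (mod 779)
11^2 ≡ 11^2 = 121 ≡ 121 (mod 779)
11^4 ≡ 121^2 = 14641 ≡ 619 (mod 779)
11^8 ≡ 619^2 = 383161 ≡ 672 (mod 779)
11^16 ≡ 672^2 = 451584 ≡ 543 (mod 779)
11^32 ≡ 543^2 = 294849 ≡ 387 (mod 779)
11^64 ≡ 387^2 = 149769 ≡ 201 (mod 779)
11^128 ≡ 201^2 = 40401 ≡ 672 (mod 779)
11^256 ≡ 672^2 = 451584 ≡ 543 (mod 779)
389 = 256 + 128 + 4 + 1 in binary powers of 2.
So 11^389 ≡ 543 · 672 · 619 · 11 ≡ 767 (mod 779).
Squaring chain: 767; never reaches −1, so base 11 is a Miller–Rabin witness that 779 is composite.

767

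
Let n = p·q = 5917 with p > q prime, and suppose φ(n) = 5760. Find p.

φ(n) = (p−1)(q−1) = n − (p+q) + 1, so p + q = 5917 − 5760 + 1 = 158.
p and q are the roots of t² − 158t + 5917 = 0.
Discriminant: 158² − 4·5917 = 24964 − 23668 = 1296; √1296 = 36.
q = (158 − 36)/2 = 61, p = (158 + 36)/2 = 97.
Check: 61 · 97 = 5917.

97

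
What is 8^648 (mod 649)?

8^1 ≡ 8 (mod 649)
8^2 ≡ 8^2 = 64 ≡ 64 (mod 649)
8^4 ≡ 64^2 = 4096 ≡ 202 (mod 649)
8^8 ≡ 202^2 = 40804 ≡ 566 (mod 649)
8^16 ≡ 566^2 = 320356 ≡ 399 (mod 649)
8^32 ≡ 399^2 = 159201 ≡ 196 (mod 649)
8^64 ≡ 196^2 = 38416 ≡ 125 (mod 649)
8^128 ≡ 125^2 = 15625 ≡ 49 (mod 649)
8^256 ≡ 49^2 = 2401 ≡ 454 (mod 649)
8^512 ≡ 454^2 = 206116 ≡ 383 (mod 649)
648 = 512 + 128 + 8 in binary powers of 2.
So 8^648 ≡ 383 · 49 · 566 ≡ 588 (mod 649).
Since 588 ≠ 1, base 8 is a Fermat witness: 649 is composite.

588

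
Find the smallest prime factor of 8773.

8773 is odd.
Digit sum 25, not divisible by 3.
Ends in 3: not divisible by 5.
7: 8773 = 7·1253 + 2
11: 8773 = 11·797 + 6
13: 8773 = 13·674 + 11
17: 8773 = 17·516 + 1
19: 8773 = 19·461 + 14
23: 8773 = 23·381 + 10
29: 8773 = 29·302 + 15
31: 8773 = 31·283

31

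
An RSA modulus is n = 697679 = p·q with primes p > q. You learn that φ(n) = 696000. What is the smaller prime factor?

751

φ(n) = (p−1)(q−1) = n − (p+q) + 1, so p + q = 697679 − 696000 + 1 = 1680.
p and q are the roots of t² − 1680t + 697679 = 0.
Discriminant: 1680² − 4·697679 = 2822400 − 2790716 = 31684; √31684 = 178.
q = (1680 − 178)/2 = 751, p = (1680 + 178)/2 = 929.
Check: 751 · 929 = 697679.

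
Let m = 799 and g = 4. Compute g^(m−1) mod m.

747

4^1 ≡ 4 (mod 799)
4^2 ≡ 4^2 = 16 ≡ 16 (mod 799)
4^4 ≡ 16^2 = 256 ≡ 256 (mod 799)
4^8 ≡ 256^2 = 65536 ≡ 18 (mod 799)
4^16 ≡ 18^2 = 324 ≡ 324 (mod 799)
4^32 ≡ 324^2 = 104976 ≡ 307 (mod 799)
4^64 ≡ 307^2 = 94249 ≡ 766 (mod 799)
4^128 ≡ 766^2 = 586756 ≡ 290 (mod 799)
4^256 ≡ 290^2 = 84100 ≡ 205 (mod 799)
4^512 ≡ 205^2 = 42025 ≡ 477 (mod 799)
798 = 512 + 256 + 16 + 8 + 4 + 2 in binary powers of 2.
So 4^798 ≡ 477 · 205 · 324 · 18 · 256 · 16 ≡ 747 (mod 799).
Since 747 ≠ 1, base 4 is a Fermat witness: 799 is composite.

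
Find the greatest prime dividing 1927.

1927 = 41 · 47
47 is prime.
So 1927 = 41 · 47; the largest prime factor is 47.

47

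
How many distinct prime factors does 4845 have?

4

4845 = 3 · 1615
1615 = 5 · 323
323 = 17 · 19
4845 = 3 · 5 · 17 · 19, which has 4 distinct prime factors.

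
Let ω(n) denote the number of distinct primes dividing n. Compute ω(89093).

89093 = 41^2 · 53
89093 = 41^2 · 53, which has 2 distinct prime factors.

2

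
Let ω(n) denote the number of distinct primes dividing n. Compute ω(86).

86 = 2 · 43
86 = 2 · 43, which has 2 distinct prime factors.

2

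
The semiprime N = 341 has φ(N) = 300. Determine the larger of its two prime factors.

φ(n) = (p−1)(q−1) = n − (p+q) + 1, so p + q = 341 − 300 + 1 = 42.
p and q are the roots of t² − 42t + 341 = 0.
Discriminant: 42² − 4·341 = 1764 − 1364 = 400; √400 = 20.
q = (42 − 20)/2 = 11, p = (42 + 20)/2 = 31.
Check: 11 · 31 = 341.

31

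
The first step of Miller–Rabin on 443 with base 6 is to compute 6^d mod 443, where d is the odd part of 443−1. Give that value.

443 − 1 = 442 = 2^1 · 221, so d = 221.
6^1 ≡ 6 (mod 443)
6^2 ≡ 6^2 = 36 ≡ 36 (mod 443)
6^4 ≡ 36^2 = 1296 ≡ 410 (mod 443)
6^8 ≡ 410^2 = 168100 ≡ 203 (mod 443)
6^16 ≡ 203^2 = 41209 ≡ 10 (mod 443)
6^32 ≡ 10^2 = 100 ≡ 100 (mod 443)
6^64 ≡ 100^2 = 10000 ≡ 254 (mod 443)
6^128 ≡ 254^2 = 64516 ≡ 281 (mod 443)
221 = 128 + 64 + 16 + 8 + 4 + 1 in binary powers of 2.
So 6^221 ≡ 281 · 254 · 10 · 203 · 410 · 6 ≡ 442 (mod 443).
Since 6^d ≡ 442 (mod 443), base 6 does not prove 443 composite.

442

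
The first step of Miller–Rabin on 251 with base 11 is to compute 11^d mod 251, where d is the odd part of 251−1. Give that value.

251 − 1 = 250 = 2^1 · 125, so d = 125.
11^1 ≡ 11 (mod 251)
11^2 ≡ 11^2 = 121 ≡ 121 (mod 251)
11^4 ≡ 121^2 = 14641 ≡ 83 (mod 251)
11^8 ≡ 83^2 = 6889 ≡ 112 (mod 251)
11^16 ≡ 112^2 = 12544 ≡ 245 (mod 251)
11^32 ≡ 245^2 = 60025 ≡ 36 (mod 251)
11^64 ≡ 36^2 = 1296 ≡ 41 (mod 251)
125 = 64 + 32 + 16 + 8 + 4 + 1 in binary powers of 2.
So 11^125 ≡ 41 · 36 · 245 · 112 · 83 · 11 ≡ 250 (mod 251).
Since 11^d ≡ 250 (mod 251), base 11 does not prove 251 composite.

250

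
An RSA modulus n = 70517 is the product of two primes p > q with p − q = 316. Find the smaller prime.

151

Since p = q + 316, we have 70517 = q(q + 316), so q² + 316q − 70517 = 0.
Discriminant: 316² + 4·70517 = 99856 + 282068 = 381924; √381924 = 618.
q = (−316 + 618)/2 = 151, and p = q + 316 = 467.
Check: 151 · 467 = 70517.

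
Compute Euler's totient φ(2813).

Factor: 2813 = 29 · 97.
φ(2813) = (29−1) · (97−1) = 28 · 96 = 2688.

2688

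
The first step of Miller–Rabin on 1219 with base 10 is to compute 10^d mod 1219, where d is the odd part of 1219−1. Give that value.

1219 − 1 = 1218 = 2^1 · 609, so d = 609.
10^1 ≡ 10 (mod 1219)
10^2 ≡ 10^2 = 100 ≡ 100 (mod 1219)
10^4 ≡ 100^2 = 10000 ≡ 248 (mod 1219)
10^8 ≡ 248^2 = 61504 ≡ 554 (mod 1219)
10^16 ≡ 554^2 = 306916 ≡ 947 (mod 1219)
10^32 ≡ 947^2 = 896809 ≡ 844 (mod 1219)
10^64 ≡ 844^2 = 712336 ≡ 440 (mod 1219)
10^128 ≡ 440^2 = 193600 ≡ 998 (mod 1219)
10^256 ≡ 998^2 = 996004 ≡ 81 (mod 1219)
10^512 ≡ 81^2 = 6561 ≡ 466 (mod 1219)
609 = 512 + 64 + 32 + 1 in binary powers of 2.
So 10^609 ≡ 466 · 440 · 844 · 10 ≡ 97 (mod 1219).
Squaring chain: 97; never reaches −1, so base 10 is a Miller–Rabin witness that 1219 is composite.

97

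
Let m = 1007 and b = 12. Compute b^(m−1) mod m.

938

12^1 ≡ 12 (mod 1007)
12^2 ≡ 12^2 = 144 ≡ 144 (mod 1007)
12^4 ≡ 144^2 = 20736 ≡ 596 (mod 1007)
12^8 ≡ 596^2 = 355216 ≡ 752 (mod 1007)
12^16 ≡ 752^2 = 565504 ≡ 577 (mod 1007)
12^32 ≡ 577^2 = 332929 ≡ 619 (mod 1007)
12^64 ≡ 619^2 = 383161 ≡ 501 (mod 1007)
12^128 ≡ 501^2 = 251001 ≡ 258 (mod 1007)
12^256 ≡ 258^2 = 66564 ≡ 102 (mod 1007)
12^512 ≡ 102^2 = 10404 ≡ 334 (mod 1007)
1006 = 512 + 256 + 128 + 64 + 32 + 8 + 4 + 2 in binary powers of 2.
So 12^1006 ≡ 334 · 102 · 258 · 501 · 619 · 752 · 596 · 144 ≡ 938 (mod 1007).
Since 938 ≠ 1, base 12 is a Fermat witness: 1007 is composite.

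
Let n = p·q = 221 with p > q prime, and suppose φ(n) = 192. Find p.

φ(n) = (p−1)(q−1) = n − (p+q) + 1, so p + q = 221 − 192 + 1 = 30.
p and q are the roots of t² − 30t + 221 = 0.
Discriminant: 30² − 4·221 = 900 − 884 = 16; √16 = 4.
q = (30 − 4)/2 = 13, p = (30 + 4)/2 = 17.
Check: 13 · 17 = 221.

17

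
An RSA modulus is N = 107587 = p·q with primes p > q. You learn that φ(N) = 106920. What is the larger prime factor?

φ(n) = (p−1)(q−1) = n − (p+q) + 1, so p + q = 107587 − 106920 + 1 = 668.
p and q are the roots of t² − 668t + 107587 = 0.
Discriminant: 668² − 4·107587 = 446224 − 430348 = 15876; √15876 = 126.
q = (668 − 126)/2 = 271, p = (668 + 126)/2 = 397.
Check: 271 · 397 = 107587.

397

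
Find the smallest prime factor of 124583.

124583 is odd.
Digit sum 23, not divisible by 3.
Ends in 3: not divisible by 5.
7: 124583 = 7·17797 + 4
11: 124583 = 11·11325 + 8
13: 124583 = 13·9583 + 4
17: 124583 = 17·7328 + 7
19: 124583 = 19·6557

19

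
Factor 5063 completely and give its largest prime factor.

5063 = 61 · 83
83 is prime.
So 5063 = 61 · 83; the largest prime factor is 83.

83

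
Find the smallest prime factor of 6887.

6887 is odd.
Digit sum 29, not divisible by 3.
Ends in 7: not divisible by 5.
7: 6887 = 7·983 + 6
11: 6887 = 11·626 + 1
13: 6887 = 13·529 + 10
17: 6887 = 17·405 + 2
19: 6887 = 19·362 + 9
23: 6887 = 23·299 + 10
29: 6887 = 29·237 + 14
31: 6887 = 31·222 + 5
37: 6887 = 37·186 + 5
41: 6887 = 41·167 + 40
43: 6887 = 43·160 + 7
47: 6887 = 47·146 + 25
53: 6887 = 53·129 + 50
59: 6887 = 59·116 + 43
61: 6887 = 61·112 + 55
67: 6887 = 67·102 + 53
71: 6887 = 71·97

71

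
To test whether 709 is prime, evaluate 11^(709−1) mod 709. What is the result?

11^1 ≡ 11 (mod 709)
11^2 ≡ 11^2 = 121 ≡ 121 (mod 709)
11^4 ≡ 121^2 = 14641 ≡ 461 (mod 709)
11^8 ≡ 461^2 = 212521 ≡ 530 (mod 709)
11^16 ≡ 530^2 = 280900 ≡ 136 (mod 709)
11^32 ≡ 136^2 = 18496 ≡ 62 (mod 709)
11^64 ≡ 62^2 = 3844 ≡ 299 (mod 709)
11^128 ≡ 299^2 = 89401 ≡ 67 (mod 709)
11^256 ≡ 67^2 = 4489 ≡ 235 (mod 709)
11^512 ≡ 235^2 = 55225 ≡ 632 (mod 709)
708 = 512 + 128 + 64 + 4 in binary powers of 2.
So 11^708 ≡ 632 · 67 · 299 · 461 ≡ 1 (mod 709).
Since the result is 1, base 11 gives no evidence that 709 is composite.

1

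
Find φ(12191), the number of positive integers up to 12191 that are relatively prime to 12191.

11952

Factor: 12191 = 73 · 167.
φ(12191) = (73−1) · (167−1) = 72 · 166 = 11952.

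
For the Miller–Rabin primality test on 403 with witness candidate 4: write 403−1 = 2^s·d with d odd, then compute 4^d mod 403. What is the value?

403 − 1 = 402 = 2^1 · 201, so d = 201.
4^1 ≡ 4 (mod 403)
4^2 ≡ 4^2 = 16 ≡ 16 (mod 403)
4^4 ≡ 16^2 = 256 ≡ 256 (mod 403)
4^8 ≡ 256^2 = 65536 ≡ 250 (mod 403)
4^16 ≡ 250^2 = 62500 ≡ 35 (mod 403)
4^32 ≡ 35^2 = 1225 ≡ 16 (mod 403)
4^64 ≡ 16^2 = 256 ≡ 256 (mod 403)
4^128 ≡ 256^2 = 65536 ≡ 250 (mod 403)
201 = 128 + 64 + 8 + 1 in binary powers of 2.
So 4^201 ≡ 250 · 256 · 250 · 4 ≡ 376 (mod 403).
Squaring chain: 376; never reaches −1, so base 4 is a Miller–Rabin witness that 403 is composite.

376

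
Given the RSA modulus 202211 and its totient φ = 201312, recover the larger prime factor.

467

φ(n) = (p−1)(q−1) = n − (p+q) + 1, so p + q = 202211 − 201312 + 1 = 900.
p and q are the roots of t² − 900t + 202211 = 0.
Discriminant: 900² − 4·202211 = 810000 − 808844 = 1156; √1156 = 34.
q = (900 − 34)/2 = 433, p = (900 + 34)/2 = 467.
Check: 433 · 467 = 202211.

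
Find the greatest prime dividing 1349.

71

1349 = 19 · 71
71 is prime.
So 1349 = 19 · 71; the largest prime factor is 71.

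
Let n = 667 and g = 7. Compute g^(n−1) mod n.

326

7^1 ≡ 7 (mod 667)
7^2 ≡ 7^2 = 49 ≡ 49 (mod 667)
7^4 ≡ 49^2 = 2401 ≡ 400 (mod 667)
7^8 ≡ 400^2 = 160000 ≡ 587 (mod 667)
7^16 ≡ 587^2 = 344569 ≡ 397 (mod 667)
7^32 ≡ 397^2 = 157609 ≡ 197 (mod 667)
7^64 ≡ 197^2 = 38809 ≡ 123 (mod 667)
7^128 ≡ 123^2 = 15129 ≡ 455 (mod 667)
7^256 ≡ 455^2 = 207025 ≡ 255 (mod 667)
7^512 ≡ 255^2 = 65025 ≡ 326 (mod 667)
666 = 512 + 128 + 16 + 8 + 2 in binary powers of 2.
So 7^666 ≡ 326 · 455 · 397 · 587 · 49 ≡ 326 (mod 667).
Since 326 ≠ 1, base 7 is a Fermat witness: 667 is composite.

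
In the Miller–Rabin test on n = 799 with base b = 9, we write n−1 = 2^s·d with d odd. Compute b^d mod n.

784

799 − 1 = 798 = 2^1 · 399, so d = 399.
9^1 ≡ 9 (mod 799)
9^2 ≡ 9^2 = 81 ≡ 81 (mod 799)
9^4 ≡ 81^2 = 6561 ≡ 169 (mod 799)
9^8 ≡ 169^2 = 28561 ≡ 596 (mod 799)
9^16 ≡ 596^2 = 355216 ≡ 460 (mod 799)
9^32 ≡ 460^2 = 211600 ≡ 664 (mod 799)
9^64 ≡ 664^2 = 440896 ≡ 647 (mod 799)
9^128 ≡ 647^2 = 418609 ≡ 732 (mod 799)
9^256 ≡ 732^2 = 535824 ≡ 494 (mod 799)
399 = 256 + 128 + 8 + 4 + 2 + 1 in binary powers of 2.
So 9^399 ≡ 494 · 732 · 596 · 169 · 81 · 9 ≡ 784 (mod 799).
Squaring chain: 784; never reaches −1, so base 9 is a Miller–Rabin witness that 799 is composite.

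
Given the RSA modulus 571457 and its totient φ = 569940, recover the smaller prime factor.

φ(n) = (p−1)(q−1) = n − (p+q) + 1, so p + q = 571457 − 569940 + 1 = 1518.
p and q are the roots of t² − 1518t + 571457 = 0.
Discriminant: 1518² − 4·571457 = 2304324 − 2285828 = 18496; √18496 = 136.
q = (1518 − 136)/2 = 691, p = (1518 + 136)/2 = 827.
Check: 691 · 827 = 571457.

691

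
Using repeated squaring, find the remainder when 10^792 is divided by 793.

10^1 ≡ 10 (mod 793)
10^2 ≡ 10^2 = 100 ≡ 100 (mod 793)
10^4 ≡ 100^2 = 10000 ≡ 484 (mod 793)
10^8 ≡ 484^2 = 234256 ≡ 321 (mod 793)
10^16 ≡ 321^2 = 103041 ≡ 744 (mod 793)
10^32 ≡ 744^2 = 553536 ≡ 22 (mod 793)
10^64 ≡ 22^2 = 484 ≡ 484 (mod 793)
10^128 ≡ 484^2 = 234256 ≡ 321 (mod 793)
10^256 ≡ 321^2 = 103041 ≡ 744 (mod 793)
10^512 ≡ 744^2 = 553536 ≡ 22 (mod 793)
792 = 512 + 256 + 16 + 8 in binary powers of 2.
So 10^792 ≡ 22 · 744 · 744 · 321 ≡ 729 (mod 793).
Since 729 ≠ 1, base 10 is a Fermat witness: 793 is composite.

729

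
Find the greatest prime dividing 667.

667 = 23 · 29
29 is prime.
So 667 = 23 · 29; the largest prime factor is 29.

29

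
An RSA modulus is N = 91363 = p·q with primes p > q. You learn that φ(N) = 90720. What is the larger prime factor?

433

φ(n) = (p−1)(q−1) = n − (p+q) + 1, so p + q = 91363 − 90720 + 1 = 644.
p and q are the roots of t² − 644t + 91363 = 0.
Discriminant: 644² − 4·91363 = 414736 − 365452 = 49284; √49284 = 222.
q = (644 − 222)/2 = 211, p = (644 + 222)/2 = 433.
Check: 211 · 433 = 91363.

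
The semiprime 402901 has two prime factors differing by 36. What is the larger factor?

Since p = q + 36, we have 402901 = q(q + 36), so q² + 36q − 402901 = 0.
Discriminant: 36² + 4·402901 = 1296 + 1611604 = 1612900; √1612900 = 1270.
q = (−36 + 1270)/2 = 617, and p = q + 36 = 653.
Check: 617 · 653 = 402901.

653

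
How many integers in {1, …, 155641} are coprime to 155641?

145200

Factor: 155641 = 23 · 67 · 101.
φ(155641) = (23−1) · (67−1) · (101−1) = 22 · 66 · 100 = 145200.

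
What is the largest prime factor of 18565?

79

18565 = 5 · 3713
3713 = 47 · 79
79 is prime.
So 18565 = 5 · 47 · 79; the largest prime factor is 79.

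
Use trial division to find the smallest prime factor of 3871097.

3871097 is odd.
Digit sum 35, not divisible by 3.
Ends in 7: not divisible by 5.
7: 3871097 = 7·553013 + 6
11: 3871097 = 11·351917 + 10
13: 3871097 = 13·297776 + 9
17: 3871097 = 17·227711 + 10
19: 3871097 = 19·203741 + 18
23: 3871097 = 23·168308 + 13
29: 3871097 = 29·133486 + 3
31: 3871097 = 31·124874 + 3
37: 3871097 = 37·104624 + 9
41: 3871097 = 41·94417

41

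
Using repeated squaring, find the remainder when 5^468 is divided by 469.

148

5^1 ≡ 5 (mod 469)
5^2 ≡ 5^2 = 25 ≡ 25 (mod 469)
5^4 ≡ 25^2 = 625 ≡ 156 (mod 469)
5^8 ≡ 156^2 = 24336 ≡ 417 (mod 469)
5^16 ≡ 417^2 = 173889 ≡ 359 (mod 469)
5^32 ≡ 359^2 = 128881 ≡ 375 (mod 469)
5^64 ≡ 375^2 = 140625 ≡ 394 (mod 469)
5^128 ≡ 394^2 = 155236 ≡ 466 (mod 469)
5^256 ≡ 466^2 = 217156 ≡ 9 (mod 469)
468 = 256 + 128 + 64 + 16 + 4 in binary powers of 2.
So 5^468 ≡ 9 · 466 · 394 · 359 · 156 ≡ 148 (mod 469).
Since 148 ≠ 1, base 5 is a Fermat witness: 469 is composite.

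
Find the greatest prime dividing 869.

79

869 = 11 · 79
79 is prime.
So 869 = 11 · 79; the largest prime factor is 79.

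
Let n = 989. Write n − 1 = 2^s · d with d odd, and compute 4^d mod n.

989 − 1 = 988 = 2^2 · 247, so d = 247.
4^1 ≡ 4 (mod 989)
4^2 ≡ 4^2 = 16 ≡ 16 (mod 989)
4^4 ≡ 16^2 = 256 ≡ 256 (mod 989)
4^8 ≡ 256^2 = 65536 ≡ 262 (mod 989)
4^16 ≡ 262^2 = 68644 ≡ 403 (mod 989)
4^32 ≡ 403^2 = 162409 ≡ 213 (mod 989)
4^64 ≡ 213^2 = 45369 ≡ 864 (mod 989)
4^128 ≡ 864^2 = 746496 ≡ 790 (mod 989)
247 = 128 + 64 + 32 + 16 + 4 + 2 + 1 in binary powers of 2.
So 4^247 ≡ 790 · 864 · 213 · 403 · 256 · 16 · 4 ≡ 403 (mod 989).
Squaring chain: 403 → 213; never reaches −1, so base 4 is a Miller–Rabin witness that 989 is composite.

403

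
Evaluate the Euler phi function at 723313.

Factor: 723313 = 37 · 113 · 173.
φ(723313) = (37−1) · (113−1) · (173−1) = 36 · 112 · 172 = 693504.

693504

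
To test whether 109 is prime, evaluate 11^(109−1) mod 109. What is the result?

11^1 ≡ 11 (mod 109)
11^2 ≡ 11^2 = 121 ≡ 12 (mod 109)
11^4 ≡ 12^2 = 144 ≡ 35 (mod 109)
11^8 ≡ 35^2 = 1225 ≡ 26 (mod 109)
11^16 ≡ 26^2 = 676 ≡ 22 (mod 109)
11^32 ≡ 22^2 = 484 ≡ 48 (mod 109)
11^64 ≡ 48^2 = 2304 ≡ 15 (mod 109)
108 = 64 + 32 + 8 + 4 in binary powers of 2.
So 11^108 ≡ 15 · 48 · 26 · 35 ≡ 1 (mod 109).
Since the result is 1, base 11 gives no evidence that 109 is composite.

1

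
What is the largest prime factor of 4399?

4399 = 53 · 83
83 is prime.
So 4399 = 53 · 83; the largest prime factor is 83.

83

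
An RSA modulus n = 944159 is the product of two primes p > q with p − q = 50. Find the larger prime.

Since p = q + 50, we have 944159 = q(q + 50), so q² + 50q − 944159 = 0.
Discriminant: 50² + 4·944159 = 2500 + 3776636 = 3779136; √3779136 = 1944.
q = (−50 + 1944)/2 = 947, and p = q + 50 = 997.
Check: 947 · 997 = 944159.

997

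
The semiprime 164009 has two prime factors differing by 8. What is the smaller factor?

Since p = q + 8, we have 164009 = q(q + 8), so q² + 8q − 164009 = 0.
Discriminant: 8² + 4·164009 = 64 + 656036 = 656100; √656100 = 810.
q = (−8 + 810)/2 = 401, and p = q + 8 = 409.
Check: 401 · 409 = 164009.

401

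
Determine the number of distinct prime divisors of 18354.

18354 = 2 · 9177
9177 = 3 · 3059
3059 = 7 · 437
437 = 19 · 23
18354 = 2 · 3 · 7 · 19 · 23, which has 5 distinct prime factors.

5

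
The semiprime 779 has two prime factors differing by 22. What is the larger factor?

Since p = q + 22, we have 779 = q(q + 22), so q² + 22q − 779 = 0.
Discriminant: 22² + 4·779 = 484 + 3116 = 3600; √3600 = 60.
q = (−22 + 60)/2 = 19, and p = q + 22 = 41.
Check: 19 · 41 = 779.

41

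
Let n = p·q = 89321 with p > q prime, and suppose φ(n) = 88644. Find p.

499

φ(n) = (p−1)(q−1) = n − (p+q) + 1, so p + q = 89321 − 88644 + 1 = 678.
p and q are the roots of t² − 678t + 89321 = 0.
Discriminant: 678² − 4·89321 = 459684 − 357284 = 102400; √102400 = 320.
q = (678 − 320)/2 = 179, p = (678 + 320)/2 = 499.
Check: 179 · 499 = 89321.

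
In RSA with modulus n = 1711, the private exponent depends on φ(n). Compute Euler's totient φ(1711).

1624

Factor: 1711 = 29 · 59.
φ(1711) = (29−1) · (59−1) = 28 · 58 = 1624.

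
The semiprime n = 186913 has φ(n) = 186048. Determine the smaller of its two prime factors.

φ(n) = (p−1)(q−1) = n − (p+q) + 1, so p + q = 186913 − 186048 + 1 = 866.
p and q are the roots of t² − 866t + 186913 = 0.
Discriminant: 866² − 4·186913 = 749956 − 747652 = 2304; √2304 = 48.
q = (866 − 48)/2 = 409, p = (866 + 48)/2 = 457.
Check: 409 · 457 = 186913.

409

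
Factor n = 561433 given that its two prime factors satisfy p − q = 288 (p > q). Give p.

Since p = q + 288, we have 561433 = q(q + 288), so q² + 288q − 561433 = 0.
Discriminant: 288² + 4·561433 = 82944 + 2245732 = 2328676; √2328676 = 1526.
q = (−288 + 1526)/2 = 619, and p = q + 288 = 907.
Check: 619 · 907 = 561433.

907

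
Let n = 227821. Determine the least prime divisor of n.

11

227821 is odd.
Digit sum 22, not divisible by 3.
Ends in 1: not divisible by 5.
7: 227821 = 7·32545 + 6
11: 227821 = 11·20711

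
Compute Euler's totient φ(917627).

887400

Factor: 917627 = 59 · 103 · 151.
φ(917627) = (59−1) · (103−1) · (151−1) = 58 · 102 · 150 = 887400.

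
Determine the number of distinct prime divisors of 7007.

3

7007 = 7^2 · 143
143 = 11 · 13
7007 = 7^2 · 11 · 13, which has 3 distinct prime factors.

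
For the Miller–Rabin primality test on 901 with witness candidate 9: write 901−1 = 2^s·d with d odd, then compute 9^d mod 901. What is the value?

901 − 1 = 900 = 2^2 · 225, so d = 225.
9^1 ≡ 9 (mod 901)
9^2 ≡ 9^2 = 81 ≡ 81 (mod 901)
9^4 ≡ 81^2 = 6561 ≡ 254 (mod 901)
9^8 ≡ 254^2 = 64516 ≡ 545 (mod 901)
9^16 ≡ 545^2 = 297025 ≡ 596 (mod 901)
9^32 ≡ 596^2 = 355216 ≡ 222 (mod 901)
9^64 ≡ 222^2 = 49284 ≡ 630 (mod 901)
9^128 ≡ 630^2 = 396900 ≡ 460 (mod 901)
225 = 128 + 64 + 32 + 1 in binary powers of 2.
So 9^225 ≡ 460 · 630 · 222 · 9 ≡ 859 (mod 901).
Squaring chain: 859 → 863; never reaches −1, so base 9 is a Miller–Rabin witness that 901 is composite.

859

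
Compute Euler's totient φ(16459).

16200

Factor: 16459 = 109 · 151.
φ(16459) = (109−1) · (151−1) = 108 · 150 = 16200.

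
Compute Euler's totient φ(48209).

Factor: 48209 = 7 · 71 · 97.
φ(48209) = (7−1) · (71−1) · (97−1) = 6 · 70 · 96 = 40320.

40320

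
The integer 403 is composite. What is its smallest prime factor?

13

403 is odd.
Digit sum 7, not divisible by 3.
Ends in 3: not divisible by 5.
7: 403 = 7·57 + 4
11: 403 = 11·36 + 7
13: 403 = 13·31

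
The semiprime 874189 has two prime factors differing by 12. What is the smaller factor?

929

Since p = q + 12, we have 874189 = q(q + 12), so q² + 12q − 874189 = 0.
Discriminant: 12² + 4·874189 = 144 + 3496756 = 3496900; √3496900 = 1870.
q = (−12 + 1870)/2 = 929, and p = q + 12 = 941.
Check: 929 · 941 = 874189.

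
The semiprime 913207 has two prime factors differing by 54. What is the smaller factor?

Since p = q + 54, we have 913207 = q(q + 54), so q² + 54q − 913207 = 0.
Discriminant: 54² + 4·913207 = 2916 + 3652828 = 3655744; √3655744 = 1912.
q = (−54 + 1912)/2 = 929, and p = q + 54 = 983.
Check: 929 · 983 = 913207.

929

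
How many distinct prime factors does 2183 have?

2183 = 37 · 59
2183 = 37 · 59, which has 2 distinct prime factors.

2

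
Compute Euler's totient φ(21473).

21168

Factor: 21473 = 109 · 197.
φ(21473) = (109−1) · (197−1) = 108 · 196 = 21168.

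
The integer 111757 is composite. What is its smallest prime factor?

23

111757 is odd.
Digit sum 22, not divisible by 3.
Ends in 7: not divisible by 5.
7: 111757 = 7·15965 + 2
11: 111757 = 11·10159 + 8
13: 111757 = 13·8596 + 9
17: 111757 = 17·6573 + 16
19: 111757 = 19·5881 + 18
23: 111757 = 23·4859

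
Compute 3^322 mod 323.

264

3^1 ≡ 3 (mod 323)
3^2 ≡ 3^2 = 9 ≡ 9 (mod 323)
3^4 ≡ 9^2 = 81 ≡ 81 (mod 323)
3^8 ≡ 81^2 = 6561 ≡ 101 (mod 323)
3^16 ≡ 101^2 = 10201 ≡ 188 (mod 323)
3^32 ≡ 188^2 = 35344 ≡ 137 (mod 323)
3^64 ≡ 137^2 = 18769 ≡ 35 (mod 323)
3^128 ≡ 35^2 = 1225 ≡ 256 (mod 323)
3^256 ≡ 256^2 = 65536 ≡ 290 (mod 323)
322 = 256 + 64 + 2 in binary powers of 2.
So 3^322 ≡ 290 · 35 · 9 ≡ 264 (mod 323).
Since 264 ≠ 1, base 3 is a Fermat witness: 323 is composite.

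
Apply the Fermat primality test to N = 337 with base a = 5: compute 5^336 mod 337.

1

5^1 ≡ 5 (mod 337)
5^2 ≡ 5^2 = 25 ≡ 25 (mod 337)
5^4 ≡ 25^2 = 625 ≡ 288 (mod 337)
5^8 ≡ 288^2 = 82944 ≡ 42 (mod 337)
5^16 ≡ 42^2 = 1764 ≡ 79 (mod 337)
5^32 ≡ 79^2 = 6241 ≡ 175 (mod 337)
5^64 ≡ 175^2 = 30625 ≡ 295 (mod 337)
5^128 ≡ 295^2 = 87025 ≡ 79 (mod 337)
5^256 ≡ 79^2 = 6241 ≡ 175 (mod 337)
336 = 256 + 64 + 16 in binary powers of 2.
So 5^336 ≡ 175 · 295 · 79 ≡ 1 (mod 337).
Since the result is 1, base 5 gives no evidence that 337 is composite.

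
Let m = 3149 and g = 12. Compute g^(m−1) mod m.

12^1 ≡ 12 (mod 3149)
12^2 ≡ 12^2 = 144 ≡ 144 (mod 3149)
12^4 ≡ 144^2 = 20736 ≡ 1842 (mod 3149)
12^8 ≡ 1842^2 = 3392964 ≡ 1491 (mod 3149)
12^16 ≡ 1491^2 = 2223081 ≡ 3036 (mod 3149)
12^32 ≡ 3036^2 = 9217296 ≡ 173 (mod 3149)
12^64 ≡ 173^2 = 29929 ≡ 1588 (mod 3149)
12^128 ≡ 1588^2 = 2521744 ≡ 2544 (mod 3149)
12^256 ≡ 2544^2 = 6471936 ≡ 741 (mod 3149)
12^512 ≡ 741^2 = 549081 ≡ 1155 (mod 3149)
12^1024 ≡ 1155^2 = 1334025 ≡ 1998 (mod 3149)
12^2048 ≡ 1998^2 = 3992004 ≡ 2221 (mod 3149)
3148 = 2048 + 1024 + 64 + 8 + 4 in binary powers of 2.
So 12^3148 ≡ 2221 · 1998 · 1588 · 1491 · 1842 ≡ 2179 (mod 3149).
Since 2179 ≠ 1, base 12 is a Fermat witness: 3149 is composite.

2179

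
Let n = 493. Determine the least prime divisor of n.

493 is odd.
Digit sum 16, not divisible by 3.
Ends in 3: not divisible by 5.
7: 493 = 7·70 + 3
11: 493 = 11·44 + 9
13: 493 = 13·37 + 12
17: 493 = 17·29

17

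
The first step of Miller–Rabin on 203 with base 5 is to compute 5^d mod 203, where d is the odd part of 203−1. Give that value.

203 − 1 = 202 = 2^1 · 101, so d = 101.
5^1 ≡ 5 (mod 203)
5^2 ≡ 5^2 = 25 ≡ 25 (mod 203)
5^4 ≡ 25^2 = 625 ≡ 16 (mod 203)
5^8 ≡ 16^2 = 256 ≡ 53 (mod 203)
5^16 ≡ 53^2 = 2809 ≡ 170 (mod 203)
5^32 ≡ 170^2 = 28900 ≡ 74 (mod 203)
5^64 ≡ 74^2 = 5476 ≡ 198 (mod 203)
101 = 64 + 32 + 4 + 1 in binary powers of 2.
So 5^101 ≡ 198 · 74 · 16 · 5 ≡ 38 (mod 203).
Squaring chain: 38; never reaches −1, so base 5 is a Miller–Rabin witness that 203 is composite.

38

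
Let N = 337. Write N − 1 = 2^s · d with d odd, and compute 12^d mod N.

252

337 − 1 = 336 = 2^4 · 21, so d = 21.
12^1 ≡ 12 (mod 337)
12^2 ≡ 12^2 = 144 ≡ 144 (mod 337)
12^4 ≡ 144^2 = 20736 ≡ 179 (mod 337)
12^8 ≡ 179^2 = 32041 ≡ 26 (mod 337)
12^16 ≡ 26^2 = 676 ≡ 2 (mod 337)
21 = 16 + 4 + 1 in binary powers of 2.
So 12^21 ≡ 2 · 179 · 12 ≡ 252 (mod 337).
Squaring chain: 252 → 148 → 336 → 1; reaches −1, so base 12 does not prove 337 composite.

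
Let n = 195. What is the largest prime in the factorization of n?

13

195 = 3 · 65
65 = 5 · 13
13 is prime.
So 195 = 3 · 5 · 13; the largest prime factor is 13.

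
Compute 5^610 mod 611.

441

5^1 ≡ 5 (mod 611)
5^2 ≡ 5^2 = 25 ≡ 25 (mod 611)
5^4 ≡ 25^2 = 625 ≡ 14 (mod 611)
5^8 ≡ 14^2 = 196 ≡ 196 (mod 611)
5^16 ≡ 196^2 = 38416 ≡ 534 (mod 611)
5^32 ≡ 534^2 = 285156 ≡ 430 (mod 611)
5^64 ≡ 430^2 = 184900 ≡ 378 (mod 611)
5^128 ≡ 378^2 = 142884 ≡ 521 (mod 611)
5^256 ≡ 521^2 = 271441 ≡ 157 (mod 611)
5^512 ≡ 157^2 = 24649 ≡ 209 (mod 611)
610 = 512 + 64 + 32 + 2 in binary powers of 2.
So 5^610 ≡ 209 · 378 · 430 · 25 ≡ 441 (mod 611).
Since 441 ≠ 1, base 5 is a Fermat witness: 611 is composite.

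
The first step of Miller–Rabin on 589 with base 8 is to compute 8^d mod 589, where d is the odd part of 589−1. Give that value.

436

589 − 1 = 588 = 2^2 · 147, so d = 147.
8^1 ≡ 8 (mod 589)
8^2 ≡ 8^2 = 64 ≡ 64 (mod 589)
8^4 ≡ 64^2 = 4096 ≡ 562 (mod 589)
8^8 ≡ 562^2 = 315844 ≡ 140 (mod 589)
8^16 ≡ 140^2 = 19600 ≡ 163 (mod 589)
8^32 ≡ 163^2 = 26569 ≡ 64 (mod 589)
8^64 ≡ 64^2 = 4096 ≡ 562 (mod 589)
8^128 ≡ 562^2 = 315844 ≡ 140 (mod 589)
147 = 128 + 16 + 2 + 1 in binary powers of 2.
So 8^147 ≡ 140 · 163 · 64 · 8 ≡ 436 (mod 589).
Squaring chain: 436 → 438; never reaches −1, so base 8 is a Miller–Rabin witness that 589 is composite.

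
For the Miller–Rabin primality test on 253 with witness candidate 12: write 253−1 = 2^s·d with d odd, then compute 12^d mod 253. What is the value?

100

253 − 1 = 252 = 2^2 · 63, so d = 63.
12^1 ≡ 12 (mod 253)
12^2 ≡ 12^2 = 144 ≡ 144 (mod 253)
12^4 ≡ 144^2 = 20736 ≡ 243 (mod 253)
12^8 ≡ 243^2 = 59049 ≡ 100 (mod 253)
12^16 ≡ 100^2 = 10000 ≡ 133 (mod 253)
12^32 ≡ 133^2 = 17689 ≡ 232 (mod 253)
63 = 32 + 16 + 8 + 4 + 2 + 1 in binary powers of 2.
So 12^63 ≡ 232 · 133 · 100 · 243 · 144 · 12 ≡ 100 (mod 253).
Squaring chain: 100 → 133; never reaches −1, so base 12 is a Miller–Rabin witness that 253 is composite.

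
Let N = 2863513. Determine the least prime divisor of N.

2863513 is odd.
Digit sum 28, not divisible by 3.
Ends in 3: not divisible by 5.
7: 2863513 = 7·409073 + 2
11: 2863513 = 11·260319 + 4
13: 2863513 = 13·220270 + 3
17: 2863513 = 17·168441 + 16
19: 2863513 = 19·150711 + 4
23: 2863513 = 23·124500 + 13
29: 2863513 = 29·98741 + 24
31: 2863513 = 31·92371 + 12
37: 2863513 = 37·77392 + 9
41: 2863513 = 41·69841 + 32
43: 2863513 = 43·66593 + 14
47: 2863513 = 47·60925 + 38
53: 2863513 = 53·54028 + 29
59: 2863513 = 59·48534 + 7
61: 2863513 = 61·46942 + 51
67: 2863513 = 67·42739

67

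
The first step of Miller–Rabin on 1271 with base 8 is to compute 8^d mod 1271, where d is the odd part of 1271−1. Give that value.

1271 − 1 = 1270 = 2^1 · 635, so d = 635.
8^1 ≡ 8 (mod 1271)
8^2 ≡ 8^2 = 64 ≡ 64 (mod 1271)
8^4 ≡ 64^2 = 4096 ≡ 283 (mod 1271)
8^8 ≡ 283^2 = 80089 ≡ 16 (mod 1271)
8^16 ≡ 16^2 = 256 ≡ 256 (mod 1271)
8^32 ≡ 256^2 = 65536 ≡ 715 (mod 1271)
8^64 ≡ 715^2 = 511225 ≡ 283 (mod 1271)
8^128 ≡ 283^2 = 80089 ≡ 16 (mod 1271)
8^256 ≡ 16^2 = 256 ≡ 256 (mod 1271)
8^512 ≡ 256^2 = 65536 ≡ 715 (mod 1271)
635 = 512 + 64 + 32 + 16 + 8 + 2 + 1 in binary powers of 2.
So 8^635 ≡ 715 · 283 · 715 · 256 · 16 · 64 · 8 ≡ 32 (mod 1271).
Squaring chain: 32; never reaches −1, so base 8 is a Miller–Rabin witness that 1271 is composite.

32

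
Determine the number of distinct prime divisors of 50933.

50933 = 31^2 · 53
50933 = 31^2 · 53, which has 2 distinct prime factors.

2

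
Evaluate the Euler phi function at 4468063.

Factor: 4468063 = 149 · 157 · 191.
φ(4468063) = (149−1) · (157−1) · (191−1) = 148 · 156 · 190 = 4386720.

4386720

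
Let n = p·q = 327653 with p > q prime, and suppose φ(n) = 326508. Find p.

599

φ(n) = (p−1)(q−1) = n − (p+q) + 1, so p + q = 327653 − 326508 + 1 = 1146.
p and q are the roots of t² − 1146t + 327653 = 0.
Discriminant: 1146² − 4·327653 = 1313316 − 1310612 = 2704; √2704 = 52.
q = (1146 − 52)/2 = 547, p = (1146 + 52)/2 = 599.
Check: 547 · 599 = 327653.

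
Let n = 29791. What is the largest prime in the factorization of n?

29791 = 31 · 961
961 = 31 · 31
31 = 31 · 1
So 29791 = 31^3; the largest prime factor is 31.

31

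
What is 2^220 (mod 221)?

16

2^1 ≡ 2 (mod 221)
2^2 ≡ 2^2 = 4 ≡ 4 (mod 221)
2^4 ≡ 4^2 = 16 ≡ 16 (mod 221)
2^8 ≡ 16^2 = 256 ≡ 35 (mod 221)
2^16 ≡ 35^2 = 1225 ≡ 120 (mod 221)
2^32 ≡ 120^2 = 14400 ≡ 35 (mod 221)
2^64 ≡ 35^2 = 1225 ≡ 120 (mod 221)
2^128 ≡ 120^2 = 14400 ≡ 35 (mod 221)
220 = 128 + 64 + 16 + 8 + 4 in binary powers of 2.
So 2^220 ≡ 35 · 120 · 120 · 35 · 16 ≡ 16 (mod 221).
Since 16 ≠ 1, base 2 is a Fermat witness: 221 is composite.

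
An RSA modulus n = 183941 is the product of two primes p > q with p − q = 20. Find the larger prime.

439

Since p = q + 20, we have 183941 = q(q + 20), so q² + 20q − 183941 = 0.
Discriminant: 20² + 4·183941 = 400 + 735764 = 736164; √736164 = 858.
q = (−20 + 858)/2 = 419, and p = q + 20 = 439.
Check: 419 · 439 = 183941.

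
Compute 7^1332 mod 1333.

7^1 ≡ 7 (mod 1333)
7^2 ≡ 7^2 = 49 ≡ 49 (mod 1333)
7^4 ≡ 49^2 = 2401 ≡ 1068 (mod 1333)
7^8 ≡ 1068^2 = 1140624 ≡ 909 (mod 1333)
7^16 ≡ 909^2 = 826281 ≡ 1154 (mod 1333)
7^32 ≡ 1154^2 = 1331716 ≡ 49 (mod 1333)
7^64 ≡ 49^2 = 2401 ≡ 1068 (mod 1333)
7^128 ≡ 1068^2 = 1140624 ≡ 909 (mod 1333)
7^256 ≡ 909^2 = 826281 ≡ 1154 (mod 1333)
7^512 ≡ 1154^2 = 1331716 ≡ 49 (mod 1333)
7^1024 ≡ 49^2 = 2401 ≡ 1068 (mod 1333)
1332 = 1024 + 256 + 32 + 16 + 4 in binary powers of 2.
So 7^1332 ≡ 1068 · 1154 · 49 · 1154 · 1068 ≡ 388 (mod 1333).
Since 388 ≠ 1, base 7 is a Fermat witness: 1333 is composite.

388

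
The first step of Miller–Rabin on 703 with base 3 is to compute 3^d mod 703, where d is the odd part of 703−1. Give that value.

703 − 1 = 702 = 2^1 · 351, so d = 351.
3^1 ≡ 3 (mod 703)
3^2 ≡ 3^2 = 9 ≡ 9 (mod 703)
3^4 ≡ 9^2 = 81 ≡ 81 (mod 703)
3^8 ≡ 81^2 = 6561 ≡ 234 (mod 703)
3^16 ≡ 234^2 = 54756 ≡ 625 (mod 703)
3^32 ≡ 625^2 = 390625 ≡ 460 (mod 703)
3^64 ≡ 460^2 = 211600 ≡ 700 (mod 703)
3^128 ≡ 700^2 = 490000 ≡ 9 (mod 703)
3^256 ≡ 9^2 = 81 ≡ 81 (mod 703)
351 = 256 + 64 + 16 + 8 + 4 + 2 + 1 in binary powers of 2.
So 3^351 ≡ 81 · 700 · 625 · 234 · 81 · 9 · 3 ≡ 702 (mod 703).
Since 3^d ≡ 702 (mod 703), base 3 does not prove 703 composite.

702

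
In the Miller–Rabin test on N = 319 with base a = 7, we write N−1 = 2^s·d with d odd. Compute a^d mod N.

74

319 − 1 = 318 = 2^1 · 159, so d = 159.
7^1 ≡ 7 (mod 319)
7^2 ≡ 7^2 = 49 ≡ 49 (mod 319)
7^4 ≡ 49^2 = 2401 ≡ 168 (mod 319)
7^8 ≡ 168^2 = 28224 ≡ 152 (mod 319)
7^16 ≡ 152^2 = 23104 ≡ 136 (mod 319)
7^32 ≡ 136^2 = 18496 ≡ 313 (mod 319)
7^64 ≡ 313^2 = 97969 ≡ 36 (mod 319)
7^128 ≡ 36^2 = 1296 ≡ 20 (mod 319)
159 = 128 + 16 + 8 + 4 + 2 + 1 in binary powers of 2.
So 7^159 ≡ 20 · 136 · 152 · 168 · 49 · 7 ≡ 74 (mod 319).
Squaring chain: 74; never reaches −1, so base 7 is a Miller–Rabin witness that 319 is composite.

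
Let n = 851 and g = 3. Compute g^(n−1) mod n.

303

3^1 ≡ 3 (mod 851)
3^2 ≡ 3^2 = 9 ≡ 9 (mod 851)
3^4 ≡ 9^2 = 81 ≡ 81 (mod 851)
3^8 ≡ 81^2 = 6561 ≡ 604 (mod 851)
3^16 ≡ 604^2 = 364816 ≡ 588 (mod 851)
3^32 ≡ 588^2 = 345744 ≡ 238 (mod 851)
3^64 ≡ 238^2 = 56644 ≡ 478 (mod 851)
3^128 ≡ 478^2 = 228484 ≡ 416 (mod 851)
3^256 ≡ 416^2 = 173056 ≡ 303 (mod 851)
3^512 ≡ 303^2 = 91809 ≡ 752 (mod 851)
850 = 512 + 256 + 64 + 16 + 2 in binary powers of 2.
So 3^850 ≡ 752 · 303 · 478 · 588 · 9 ≡ 303 (mod 851).
Since 303 ≠ 1, base 3 is a Fermat witness: 851 is composite.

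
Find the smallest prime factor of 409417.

409417 is odd.
Digit sum 25, not divisible by 3.
Ends in 7: not divisible by 5.
7: 409417 = 7·58488 + 1
11: 409417 = 11·37219 + 8
13: 409417 = 13·31493 + 8
17: 409417 = 17·24083 + 6
19: 409417 = 19·21548 + 5
23: 409417 = 23·17800 + 17
29: 409417 = 29·14117 + 24
31: 409417 = 31·13207

31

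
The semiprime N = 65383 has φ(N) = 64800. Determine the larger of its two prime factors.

φ(n) = (p−1)(q−1) = n − (p+q) + 1, so p + q = 65383 − 64800 + 1 = 584.
p and q are the roots of t² − 584t + 65383 = 0.
Discriminant: 584² − 4·65383 = 341056 − 261532 = 79524; √79524 = 282.
q = (584 − 282)/2 = 151, p = (584 + 282)/2 = 433.
Check: 151 · 433 = 65383.

433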